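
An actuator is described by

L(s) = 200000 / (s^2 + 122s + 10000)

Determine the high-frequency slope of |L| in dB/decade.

-40 dB/decade

Each pole contributes −20 dB/decade at high frequency; each zero contributes +20 dB/decade.
Net: 0 zero(s) − 2 pole(s) → -40 dB/decade.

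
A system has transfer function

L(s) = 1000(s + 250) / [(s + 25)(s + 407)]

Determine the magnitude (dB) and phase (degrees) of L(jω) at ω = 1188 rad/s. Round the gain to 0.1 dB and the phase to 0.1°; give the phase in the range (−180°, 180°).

At s = jω = j1188:
zero (s+250): 250 + j1188 → |·| = √(250²+1188²) = √1473844 ≈ 1214, ∠ = arctan(1188/250) ≈ 78.12°
pole (s+25): 25 + j1188 → |·| = √(25²+1188²) = √1411969 ≈ 1188.3, ∠ = arctan(1188/25) ≈ 88.79°
pole (s+407): 407 + j1188 → |·| = √(407²+1188²) = √1576993 ≈ 1255.8, ∠ = arctan(1188/407) ≈ 71.09°
|L| = 1000 · 1214 / 1.4923e+06 ≈ 0.81351
Gain = 20 log₁₀(0.81351) ≈ -1.79 dB
∠L = 78.12° − 159.88° = -81.76°

-1.8 dB, -81.8°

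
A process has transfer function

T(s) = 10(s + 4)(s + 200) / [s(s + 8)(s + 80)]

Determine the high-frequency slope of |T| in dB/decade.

-20 dB/decade

Each pole contributes −20 dB/decade at high frequency; each zero contributes +20 dB/decade.
Net: 2 zero(s) − 3 pole(s) → -20 dB/decade.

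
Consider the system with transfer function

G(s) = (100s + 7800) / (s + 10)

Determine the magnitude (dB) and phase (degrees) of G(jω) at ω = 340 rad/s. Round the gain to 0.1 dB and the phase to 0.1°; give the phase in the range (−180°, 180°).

Substitute s = j340:
Numerator: 100(j340) + 7800 = 7800 + j34000
Denominator: (j340) + 10 = 10 + j340
|N| = √(7800² + 34000²) ≈ 34883, ∠N ≈ 77.08°
|D| = √(10² + 340²) ≈ 340.15, ∠D ≈ 88.32°
|G| = 34883 / 340.15 ≈ 102.55
Gain = 20 log₁₀(102.55) ≈ 40.22 dB
∠G = 77.08° − 88.32° = -11.24°

40.2 dB, -11.2°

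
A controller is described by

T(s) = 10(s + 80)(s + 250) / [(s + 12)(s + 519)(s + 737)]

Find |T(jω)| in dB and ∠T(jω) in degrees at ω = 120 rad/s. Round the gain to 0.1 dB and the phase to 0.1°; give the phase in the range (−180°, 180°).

At s = jω = j120:
zero (s+80): 80 + j120 → |·| = √(80²+120²) = √20800 ≈ 144.22, ∠ = arctan(120/80) ≈ 56.31°
zero (s+250): 250 + j120 → |·| = √(250²+120²) = √76900 ≈ 277.31, ∠ = arctan(120/250) ≈ 25.64°
pole (s+12): 12 + j120 → |·| = √(12²+120²) = √14544 ≈ 120.6, ∠ = arctan(120/12) ≈ 84.29°
pole (s+519): 519 + j120 → |·| = √(519²+120²) = √283761 ≈ 532.69, ∠ = arctan(120/519) ≈ 13.02°
pole (s+737): 737 + j120 → |·| = √(737²+120²) = √557569 ≈ 746.71, ∠ = arctan(120/737) ≈ 9.25°
|T| = 10 · 39994 / 4.797e+07 ≈ 0.0083373
Gain = 20 log₁₀(0.0083373) ≈ -41.58 dB
∠T = 81.95° − 106.56° = -24.61°

-41.6 dB, -24.6°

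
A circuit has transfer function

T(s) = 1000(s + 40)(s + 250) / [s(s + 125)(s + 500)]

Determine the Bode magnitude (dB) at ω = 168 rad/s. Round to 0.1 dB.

At s = jω = j168:
zero (s+40): 40 + j168 → |·| = √(40²+168²) = √29824 ≈ 172.7, ∠ = arctan(168/40) ≈ 76.61°
zero (s+250): 250 + j168 → |·| = √(250²+168²) = √90724 ≈ 301.2, ∠ = arctan(168/250) ≈ 33.90°
pole (s+125): 125 + j168 → |·| = √(125²+168²) = √43849 ≈ 209.4, ∠ = arctan(168/125) ≈ 53.35°
pole (s+500): 500 + j168 → |·| = √(500²+168²) = √278224 ≈ 527.47, ∠ = arctan(168/500) ≈ 18.57°
pole at origin: |s| = 168, ∠ = 90.00° (in denominator)
|T| = 1000 · 52017 / 1.8556e+07 ≈ 2.8032
Gain = 20 log₁₀(2.8032) ≈ 8.95 dB

9.0 dB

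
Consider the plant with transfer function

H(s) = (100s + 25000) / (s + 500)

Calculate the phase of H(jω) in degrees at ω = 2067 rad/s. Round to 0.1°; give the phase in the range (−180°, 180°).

Substitute s = j2067:
Numerator: 100(j2067) + 25000 = 25000 + j206700
Denominator: (j2067) + 500 = 500 + j2067
|N| = √(25000² + 206700²) ≈ 2.0821e+05, ∠N ≈ 83.10°
|D| = √(500² + 2067²) ≈ 2126.6, ∠D ≈ 76.40°
∠H = 83.10° − 76.40° = 6.70°

6.7°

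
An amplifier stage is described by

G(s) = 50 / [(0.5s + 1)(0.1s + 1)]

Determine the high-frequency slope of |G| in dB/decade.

-40 dB/decade

Each pole contributes −20 dB/decade at high frequency; each zero contributes +20 dB/decade.
Net: 0 zero(s) − 2 pole(s) → -40 dB/decade.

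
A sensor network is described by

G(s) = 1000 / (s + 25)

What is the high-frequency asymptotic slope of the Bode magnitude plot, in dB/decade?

Each pole contributes −20 dB/decade at high frequency; each zero contributes +20 dB/decade.
Net: 0 zero(s) − 1 pole(s) → -20 dB/decade.

-20 dB/decade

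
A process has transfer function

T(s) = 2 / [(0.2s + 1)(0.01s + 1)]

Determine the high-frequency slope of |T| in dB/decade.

Each pole contributes −20 dB/decade at high frequency; each zero contributes +20 dB/decade.
Net: 0 zero(s) − 2 pole(s) → -40 dB/decade.

-40 dB/decade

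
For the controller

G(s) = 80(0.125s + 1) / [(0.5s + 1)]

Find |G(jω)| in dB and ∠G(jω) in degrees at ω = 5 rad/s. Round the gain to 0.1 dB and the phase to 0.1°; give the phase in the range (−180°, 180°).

At ω = 5 rad/s:
zero (1 + j5·0.125) = 1 + j0.625 → |·| ≈ 1.1792, ∠ ≈ 32.01°
pole (1 + j5·0.5) = 1 + j2.5 → |·| ≈ 2.6926, ∠ ≈ 68.20°
|G| = 80 · 1.1792 / (2.6926) ≈ 35.035
Gain = 20 log₁₀(35.035) ≈ 30.89 dB
∠G = (32.01°) − (68.20°) = -36.19°

30.9 dB, -36.2°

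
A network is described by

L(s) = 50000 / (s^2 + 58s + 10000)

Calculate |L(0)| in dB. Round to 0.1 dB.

L(0) = 50000 / 10000 = 5
20 log₁₀(5) ≈ 13.98 dB

14.0 dB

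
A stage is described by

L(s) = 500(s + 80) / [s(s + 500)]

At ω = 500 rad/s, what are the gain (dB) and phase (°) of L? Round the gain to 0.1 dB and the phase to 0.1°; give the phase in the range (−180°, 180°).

-2.9 dB, -54.1°

At s = jω = j500:
zero (s+80): 80 + j500 → |·| = √(80²+500²) = √256400 ≈ 506.36, ∠ = arctan(500/80) ≈ 80.91°
pole (s+500): 500 + j500 → |·| = √(500²+500²) = √500000 ≈ 707.11, ∠ = arctan(500/500) ≈ 45.00°
pole at origin: |s| = 500, ∠ = 90.00° (in denominator)
|L| = 500 · 506.36 / 3.5356e+05 ≈ 0.71609
Gain = 20 log₁₀(0.71609) ≈ -2.90 dB
∠L = 80.91° − 135.00° = -54.09°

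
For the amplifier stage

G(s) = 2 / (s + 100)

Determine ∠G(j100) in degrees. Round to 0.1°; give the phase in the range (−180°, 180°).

-45.0°

Substitute s = j100:
Numerator: 2 = 2 + j0
Denominator: (j100) + 100 = 100 + j100
|N| = √(2² + 0²) ≈ 2, ∠N ≈ 0.00°
|D| = √(100² + 100²) ≈ 141.42, ∠D ≈ 45.00°
∠G = 0.00° − 45.00° = -45.00°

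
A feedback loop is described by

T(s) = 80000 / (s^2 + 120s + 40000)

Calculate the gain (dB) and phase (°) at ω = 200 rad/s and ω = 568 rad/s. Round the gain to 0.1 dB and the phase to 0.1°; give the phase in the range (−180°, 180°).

ω = 200: 10.5 dB, -90.0°; ω = 568: -11.2 dB, -166.4°

At s = jω = j200:
quadratic: (j200)² + 120·j200 + 40000 = 0 + j24000 → |·| ≈ 24000, ∠ ≈ 90.00°
|T| = 80000 / 24000 ≈ 3.3333
Gain = 20 log₁₀(3.3333) ≈ 10.46 dB
∠T = 0.00° − 90.00° = -90.00°

At s = jω = j568:
quadratic: (j568)² + 120·j568 + 40000 = -282624 + j68160 → |·| ≈ 2.9073e+05, ∠ ≈ 166.44°
|T| = 80000 / 2.9073e+05 ≈ 0.27517
Gain = 20 log₁₀(0.27517) ≈ -11.21 dB
∠T = 0.00° − 166.44° = -166.44°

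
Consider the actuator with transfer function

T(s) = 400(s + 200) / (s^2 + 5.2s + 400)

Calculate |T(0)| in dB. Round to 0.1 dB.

T(0) = 400·200 / 400 = 200
20 log₁₀(200) ≈ 46.02 dB

46.0 dB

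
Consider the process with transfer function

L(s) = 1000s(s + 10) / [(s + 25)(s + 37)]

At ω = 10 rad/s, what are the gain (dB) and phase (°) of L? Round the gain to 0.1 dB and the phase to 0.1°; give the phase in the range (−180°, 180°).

At s = jω = j10:
zero (s+10): 10 + j10 → |·| = √(10²+10²) = √200 ≈ 14.142, ∠ = arctan(10/10) ≈ 45.00°
zero at origin: s = j10 → |·| = 10, ∠ = 90.00°
pole (s+25): 25 + j10 → |·| = √(25²+10²) = √725 ≈ 26.926, ∠ = arctan(10/25) ≈ 21.80°
pole (s+37): 37 + j10 → |·| = √(37²+10²) = √1469 ≈ 38.328, ∠ = arctan(10/37) ≈ 15.12°
|L| = 1000 · 141.42 / 1032 ≈ 137.03
Gain = 20 log₁₀(137.03) ≈ 42.74 dB
∠L = 135.00° − 36.92° = 98.08°

42.7 dB, 98.1°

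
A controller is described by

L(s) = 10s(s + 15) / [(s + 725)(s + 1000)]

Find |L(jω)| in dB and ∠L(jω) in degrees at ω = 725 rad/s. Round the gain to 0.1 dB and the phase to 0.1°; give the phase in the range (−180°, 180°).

12.4 dB, 97.9°

At s = jω = j725:
zero (s+15): 15 + j725 → |·| = √(15²+725²) = √525850 ≈ 725.16, ∠ = arctan(725/15) ≈ 88.81°
zero at origin: s = j725 → |·| = 725, ∠ = 90.00°
pole (s+725): 725 + j725 → |·| = √(725²+725²) = √1051250 ≈ 1025.3, ∠ = arctan(725/725) ≈ 45.00°
pole (s+1000): 1000 + j725 → |·| = √(1000²+725²) = √1525625 ≈ 1235.2, ∠ = arctan(725/1000) ≈ 35.94°
|L| = 10 · 5.2574e+05 / 1.2665e+06 ≈ 4.1511
Gain = 20 log₁₀(4.1511) ≈ 12.36 dB
∠L = 178.81° − 80.94° = 97.87°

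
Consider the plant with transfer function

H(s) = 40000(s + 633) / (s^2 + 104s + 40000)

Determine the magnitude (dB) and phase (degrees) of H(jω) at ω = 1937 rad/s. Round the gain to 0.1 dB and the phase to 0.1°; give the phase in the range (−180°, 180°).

26.8 dB, -105.0°

At s = jω = j1937:
zero (s+633): 633 + j1937 → |·| = √(633²+1937²) = √4152658 ≈ 2037.8, ∠ = arctan(1937/633) ≈ 71.90°
quadratic: (j1937)² + 104·j1937 + 40000 = -3711969 + j201448 → |·| ≈ 3.7174e+06, ∠ ≈ 176.89°
|H| = 40000 · 2037.8 / 3.7174e+06 ≈ 21.927
Gain = 20 log₁₀(21.927) ≈ 26.82 dB
∠H = 71.90° − 176.89° = -104.99°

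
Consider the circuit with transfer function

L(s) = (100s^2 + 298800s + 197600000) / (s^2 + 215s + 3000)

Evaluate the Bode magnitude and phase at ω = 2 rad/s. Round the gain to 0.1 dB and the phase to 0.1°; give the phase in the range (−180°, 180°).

Substitute s = j2:
Numerator: 100(j2)^2 + 298800(j2) + 197600000 = 197599600 + j597600
Denominator: (j2)^2 + 215(j2) + 3000 = 2996 + j430
|N| = √(197599600² + 597600²) ≈ 1.976e+08, ∠N ≈ 0.17°
|D| = √(2996² + 430²) ≈ 3026.7, ∠D ≈ 8.17°
|L| = 1.976e+08 / 3026.7 ≈ 65286
Gain = 20 log₁₀(65286) ≈ 96.30 dB
∠L = 0.17° − 8.17° = -8.00°

96.3 dB, -8.0°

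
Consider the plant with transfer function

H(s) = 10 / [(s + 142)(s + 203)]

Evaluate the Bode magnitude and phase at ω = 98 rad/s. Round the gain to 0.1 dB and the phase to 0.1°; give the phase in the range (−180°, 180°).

-71.8 dB, -60.4°

At s = jω = j98:
pole (s+142): 142 + j98 → |·| = √(142²+98²) = √29768 ≈ 172.53, ∠ = arctan(98/142) ≈ 34.61°
pole (s+203): 203 + j98 → |·| = √(203²+98²) = √50813 ≈ 225.42, ∠ = arctan(98/203) ≈ 25.77°
|H| = 10 / 38892 ≈ 0.00025712
Gain = 20 log₁₀(0.00025712) ≈ -71.80 dB
∠H = 0.00° − 60.38° = -60.38°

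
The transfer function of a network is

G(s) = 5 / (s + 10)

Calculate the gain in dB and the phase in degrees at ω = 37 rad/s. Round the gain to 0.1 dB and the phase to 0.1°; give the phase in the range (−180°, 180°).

At s = jω = j37:
pole (s+10): 10 + j37 → |·| = √(10²+37²) = √1469 ≈ 38.328, ∠ = arctan(37/10) ≈ 74.88°
|G| = 5 / 38.328 ≈ 0.13045
Gain = 20 log₁₀(0.13045) ≈ -17.69 dB
∠G = 0.00° − 74.88° = -74.88°

-17.7 dB, -74.9°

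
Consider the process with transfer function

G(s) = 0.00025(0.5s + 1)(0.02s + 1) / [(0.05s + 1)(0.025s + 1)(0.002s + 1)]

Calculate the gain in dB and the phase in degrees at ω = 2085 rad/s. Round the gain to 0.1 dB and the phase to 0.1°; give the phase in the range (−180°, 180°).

At ω = 2085 rad/s:
zero (1 + j2085·0.5) = 1 + j1042.5 → |·| ≈ 1042.5, ∠ ≈ 89.95°
zero (1 + j2085·0.02) = 1 + j41.7 → |·| ≈ 41.712, ∠ ≈ 88.63°
pole (1 + j2085·0.05) = 1 + j104.25 → |·| ≈ 104.25, ∠ ≈ 89.45°
pole (1 + j2085·0.025) = 1 + j52.125 → |·| ≈ 52.135, ∠ ≈ 88.90°
pole (1 + j2085·0.002) = 1 + j4.17 → |·| ≈ 4.2882, ∠ ≈ 76.51°
|G| = 0.00025 · 1042.5 · 41.712 / (104.25 · 52.135 · 4.2882) ≈ 0.00046644
Gain = 20 log₁₀(0.00046644) ≈ -66.62 dB
∠G = (89.95° + 88.63°) − (89.45° + 88.90° + 76.51°) = -76.28°

-66.6 dB, -76.3°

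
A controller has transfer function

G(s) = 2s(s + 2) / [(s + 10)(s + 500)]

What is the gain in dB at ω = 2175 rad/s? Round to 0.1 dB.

5.8 dB

At s = jω = j2175:
zero (s+2): 2 + j2175 → |·| = √(2²+2175²) = √4730629 ≈ 2175, ∠ = arctan(2175/2) ≈ 89.95°
zero at origin: s = j2175 → |·| = 2175, ∠ = 90.00°
pole (s+10): 10 + j2175 → |·| = √(10²+2175²) = √4730725 ≈ 2175, ∠ = arctan(2175/10) ≈ 89.74°
pole (s+500): 500 + j2175 → |·| = √(500²+2175²) = √4980625 ≈ 2231.7, ∠ = arctan(2175/500) ≈ 77.05°
|G| = 2 · 4.7306e+06 / 4.8539e+06 ≈ 1.9492
Gain = 20 log₁₀(1.9492) ≈ 5.80 dB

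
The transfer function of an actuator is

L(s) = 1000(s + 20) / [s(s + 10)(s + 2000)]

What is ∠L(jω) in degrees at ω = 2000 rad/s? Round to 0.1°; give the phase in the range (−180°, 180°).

-135.3°

At s = jω = j2000:
zero (s+20): 20 + j2000 → |·| = √(20²+2000²) = √4000400 ≈ 2000.1, ∠ = arctan(2000/20) ≈ 89.43°
pole (s+10): 10 + j2000 → |·| = √(10²+2000²) = √4000100 ≈ 2000, ∠ = arctan(2000/10) ≈ 89.71°
pole (s+2000): 2000 + j2000 → |·| = √(2000²+2000²) = √8000000 ≈ 2828.4, ∠ = arctan(2000/2000) ≈ 45.00°
pole at origin: |s| = 2000, ∠ = 90.00° (in denominator)
∠L = 89.43° − 224.71° = -135.28°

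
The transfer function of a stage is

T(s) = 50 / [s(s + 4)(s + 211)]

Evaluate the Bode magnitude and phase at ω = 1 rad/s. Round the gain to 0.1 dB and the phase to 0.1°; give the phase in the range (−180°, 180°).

-24.8 dB, -104.3°

At s = jω = j1:
pole (s+4): 4 + j1 → |·| = √(4²+1²) = √17 ≈ 4.1231, ∠ = arctan(1/4) ≈ 14.04°
pole (s+211): 211 + j1 → |·| = √(211²+1²) = √44522 ≈ 211, ∠ = arctan(1/211) ≈ 0.27°
pole at origin: |s| = 1, ∠ = 90.00° (in denominator)
|T| = 50 / 869.97 ≈ 0.057473
Gain = 20 log₁₀(0.057473) ≈ -24.81 dB
∠T = 0.00° − 104.31° = -104.31°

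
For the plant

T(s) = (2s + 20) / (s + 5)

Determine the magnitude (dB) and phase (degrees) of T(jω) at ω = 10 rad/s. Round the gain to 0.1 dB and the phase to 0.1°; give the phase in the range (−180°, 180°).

8.1 dB, -18.4°

Substitute s = j10:
Numerator: 2(j10) + 20 = 20 + j20
Denominator: (j10) + 5 = 5 + j10
|N| = √(20² + 20²) ≈ 28.284, ∠N ≈ 45.00°
|D| = √(5² + 10²) ≈ 11.18, ∠D ≈ 63.43°
|T| = 28.284 / 11.18 ≈ 2.5299
Gain = 20 log₁₀(2.5299) ≈ 8.06 dB
∠T = 45.00° − 63.43° = -18.43°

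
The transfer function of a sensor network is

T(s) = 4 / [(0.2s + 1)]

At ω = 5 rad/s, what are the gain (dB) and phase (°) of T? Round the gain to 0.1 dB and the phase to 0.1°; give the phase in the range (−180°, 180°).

At ω = 5 rad/s:
pole (1 + j5·0.2) = 1 + j1 → |·| ≈ 1.4142, ∠ ≈ 45.00°
|T| = 4 · 1 / (1.4142) ≈ 2.8285
Gain = 20 log₁₀(2.8285) ≈ 9.03 dB
∠T = (0°) − (45.00°) = -45.00°

9.0 dB, -45.0°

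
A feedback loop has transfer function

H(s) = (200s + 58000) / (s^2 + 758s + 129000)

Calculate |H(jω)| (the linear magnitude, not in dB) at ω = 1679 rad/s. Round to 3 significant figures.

0.115

Substitute s = j1679:
Numerator: 200(j1679) + 58000 = 58000 + j335800
Denominator: (j1679)^2 + 758(j1679) + 129000 = -2690041 + j1272682
|N| = √(58000² + 335800²) ≈ 3.4077e+05, ∠N ≈ 80.20°
|D| = √(2690041² + 1272682²) ≈ 2.9759e+06, ∠D ≈ 154.68°
|H| = 3.4077e+05 / 2.9759e+06 ≈ 0.11451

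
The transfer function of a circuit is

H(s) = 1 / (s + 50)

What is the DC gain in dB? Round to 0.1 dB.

H(0) = 1 / 50 = 0.02
20 log₁₀(0.02) ≈ -33.98 dB

-34.0 dB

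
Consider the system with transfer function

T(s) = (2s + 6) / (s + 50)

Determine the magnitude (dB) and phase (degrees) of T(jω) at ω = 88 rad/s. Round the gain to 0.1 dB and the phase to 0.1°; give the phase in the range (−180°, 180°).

4.8 dB, 27.7°

Substitute s = j88:
Numerator: 2(j88) + 6 = 6 + j176
Denominator: (j88) + 50 = 50 + j88
|N| = √(6² + 176²) ≈ 176.1, ∠N ≈ 88.05°
|D| = √(50² + 88²) ≈ 101.21, ∠D ≈ 60.40°
|T| = 176.1 / 101.21 ≈ 1.7399
Gain = 20 log₁₀(1.7399) ≈ 4.81 dB
∠T = 88.05° − 60.40° = 27.65°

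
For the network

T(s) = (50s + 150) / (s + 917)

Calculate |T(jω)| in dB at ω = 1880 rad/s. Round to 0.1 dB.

33.1 dB

Substitute s = j1880:
Numerator: 50(j1880) + 150 = 150 + j94000
Denominator: (j1880) + 917 = 917 + j1880
|N| = √(150² + 94000²) ≈ 94000, ∠N ≈ 89.91°
|D| = √(917² + 1880²) ≈ 2091.7, ∠D ≈ 64.00°
|T| = 94000 / 2091.7 ≈ 44.94
Gain = 20 log₁₀(44.94) ≈ 33.05 dB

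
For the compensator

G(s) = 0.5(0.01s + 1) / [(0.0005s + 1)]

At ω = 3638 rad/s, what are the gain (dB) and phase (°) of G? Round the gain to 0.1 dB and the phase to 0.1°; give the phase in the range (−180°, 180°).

18.9 dB, 27.2°

At ω = 3638 rad/s:
zero (1 + j3638·0.01) = 1 + j36.38 → |·| ≈ 36.394, ∠ ≈ 88.43°
pole (1 + j3638·0.0005) = 1 + j1.819 → |·| ≈ 2.0758, ∠ ≈ 61.20°
|G| = 0.5 · 36.394 / (2.0758) ≈ 8.7663
Gain = 20 log₁₀(8.7663) ≈ 18.86 dB
∠G = (88.43°) − (61.20°) = 27.23°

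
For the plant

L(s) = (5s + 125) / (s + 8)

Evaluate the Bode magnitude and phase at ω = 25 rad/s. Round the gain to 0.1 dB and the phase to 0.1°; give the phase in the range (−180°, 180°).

16.6 dB, -27.3°

Substitute s = j25:
Numerator: 5(j25) + 125 = 125 + j125
Denominator: (j25) + 8 = 8 + j25
|N| = √(125² + 125²) ≈ 176.78, ∠N ≈ 45.00°
|D| = √(8² + 25²) ≈ 26.249, ∠D ≈ 72.26°
|L| = 176.78 / 26.249 ≈ 6.7347
Gain = 20 log₁₀(6.7347) ≈ 16.57 dB
∠L = 45.00° − 72.26° = -27.26°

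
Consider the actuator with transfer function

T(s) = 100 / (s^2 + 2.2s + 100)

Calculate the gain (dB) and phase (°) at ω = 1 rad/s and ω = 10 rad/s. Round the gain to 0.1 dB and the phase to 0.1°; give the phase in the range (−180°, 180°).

ω = 1: 0.1 dB, -1.3°; ω = 10: 13.2 dB, -90.0°

At s = jω = j1:
quadratic: (j1)² + 2.2·j1 + 100 = 99 + j2.2 → |·| ≈ 99.024, ∠ ≈ 1.27°
|T| = 100 / 99.024 ≈ 1.0099
Gain = 20 log₁₀(1.0099) ≈ 0.09 dB
∠T = 0.00° − 1.27° = -1.27°

At s = jω = j10:
quadratic: (j10)² + 2.2·j10 + 100 = 0 + j22 → |·| ≈ 22, ∠ ≈ 90.00°
|T| = 100 / 22 ≈ 4.5455
Gain = 20 log₁₀(4.5455) ≈ 13.15 dB
∠T = 0.00° − 90.00° = -90.00°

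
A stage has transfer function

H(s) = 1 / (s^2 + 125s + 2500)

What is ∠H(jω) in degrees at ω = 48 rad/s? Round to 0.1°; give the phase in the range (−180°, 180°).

-88.1°

Substitute s = j48:
Numerator: 1 = 1 + j0
Denominator: (j48)^2 + 125(j48) + 2500 = 196 + j6000
|N| = √(1² + 0²) ≈ 1, ∠N ≈ 0.00°
|D| = √(196² + 6000²) ≈ 6003.2, ∠D ≈ 88.13°
∠H = 0.00° − 88.13° = -88.13°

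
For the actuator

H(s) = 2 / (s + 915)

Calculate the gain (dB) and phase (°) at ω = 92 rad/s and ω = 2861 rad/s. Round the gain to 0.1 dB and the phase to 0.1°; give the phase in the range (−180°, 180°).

ω = 92: -53.3 dB, -5.7°; ω = 2861: -63.5 dB, -72.3°

At s = jω = j92:
pole (s+915): 915 + j92 → |·| = √(915²+92²) = √845689 ≈ 919.61, ∠ = arctan(92/915) ≈ 5.74°
|H| = 2 / 919.61 ≈ 0.0021748
Gain = 20 log₁₀(0.0021748) ≈ -53.25 dB
∠H = 0.00° − 5.74° = -5.74°

At s = jω = j2861:
pole (s+915): 915 + j2861 → |·| = √(915²+2861²) = √9022546 ≈ 3003.8, ∠ = arctan(2861/915) ≈ 72.26°
|H| = 2 / 3003.8 ≈ 0.00066582
Gain = 20 log₁₀(0.00066582) ≈ -63.53 dB
∠H = 0.00° − 72.26° = -72.26°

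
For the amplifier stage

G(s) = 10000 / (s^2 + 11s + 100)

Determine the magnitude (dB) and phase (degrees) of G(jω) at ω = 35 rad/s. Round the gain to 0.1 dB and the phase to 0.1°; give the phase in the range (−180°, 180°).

18.5 dB, -161.1°

At s = jω = j35:
quadratic: (j35)² + 11·j35 + 100 = -1125 + j385 → |·| ≈ 1189.1, ∠ ≈ 161.11°
|G| = 10000 / 1189.1 ≈ 8.4097
Gain = 20 log₁₀(8.4097) ≈ 18.50 dB
∠G = 0.00° − 161.11° = -161.11°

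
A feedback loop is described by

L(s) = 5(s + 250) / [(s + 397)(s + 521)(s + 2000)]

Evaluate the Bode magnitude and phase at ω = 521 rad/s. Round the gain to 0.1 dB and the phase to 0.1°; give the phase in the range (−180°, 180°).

At s = jω = j521:
zero (s+250): 250 + j521 → |·| = √(250²+521²) = √333941 ≈ 577.88, ∠ = arctan(521/250) ≈ 64.37°
pole (s+397): 397 + j521 → |·| = √(397²+521²) = √429050 ≈ 655.02, ∠ = arctan(521/397) ≈ 52.69°
pole (s+521): 521 + j521 → |·| = √(521²+521²) = √542882 ≈ 736.81, ∠ = arctan(521/521) ≈ 45.00°
pole (s+2000): 2000 + j521 → |·| = √(2000²+521²) = √4271441 ≈ 2066.7, ∠ = arctan(521/2000) ≈ 14.60°
|L| = 5 · 577.88 / 9.9744e+08 ≈ 2.8968e-06
Gain = 20 log₁₀(2.8968e-06) ≈ -110.76 dB
∠L = 64.37° − 112.29° = -47.92°

-110.8 dB, -47.9°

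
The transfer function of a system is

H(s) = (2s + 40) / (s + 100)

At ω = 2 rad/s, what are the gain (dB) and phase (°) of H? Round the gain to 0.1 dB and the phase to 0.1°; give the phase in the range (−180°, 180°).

-7.9 dB, 4.6°

Substitute s = j2:
Numerator: 2(j2) + 40 = 40 + j4
Denominator: (j2) + 100 = 100 + j2
|N| = √(40² + 4²) ≈ 40.2, ∠N ≈ 5.71°
|D| = √(100² + 2²) ≈ 100.02, ∠D ≈ 1.15°
|H| = 40.2 / 100.02 ≈ 0.40192
Gain = 20 log₁₀(0.40192) ≈ -7.92 dB
∠H = 5.71° − 1.15° = 4.56°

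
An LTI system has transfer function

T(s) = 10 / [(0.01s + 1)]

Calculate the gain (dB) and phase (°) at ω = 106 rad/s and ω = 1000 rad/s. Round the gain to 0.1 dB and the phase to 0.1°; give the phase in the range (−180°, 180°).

At ω = 106 rad/s:
pole (1 + j106·0.01) = 1 + j1.06 → |·| ≈ 1.4573, ∠ ≈ 46.67°
|T| = 10 · 1 / (1.4573) ≈ 6.862
Gain = 20 log₁₀(6.862) ≈ 16.73 dB
∠T = (0°) − (46.67°) = -46.67°

At ω = 1000 rad/s:
pole (1 + j1000·0.01) = 1 + j10 → |·| ≈ 10.05, ∠ ≈ 84.29°
|T| = 10 · 1 / (10.05) ≈ 0.99502
Gain = 20 log₁₀(0.99502) ≈ -0.04 dB
∠T = (0°) − (84.29°) = -84.29°

ω = 106: 16.7 dB, -46.7°; ω = 1000: -0.0 dB, -84.3°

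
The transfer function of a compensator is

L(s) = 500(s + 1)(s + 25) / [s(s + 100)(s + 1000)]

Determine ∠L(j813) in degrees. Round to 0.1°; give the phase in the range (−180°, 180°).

At s = jω = j813:
zero (s+1): 1 + j813 → |·| = √(1²+813²) = √660970 ≈ 813, ∠ = arctan(813/1) ≈ 89.93°
zero (s+25): 25 + j813 → |·| = √(25²+813²) = √661594 ≈ 813.38, ∠ = arctan(813/25) ≈ 88.24°
pole (s+100): 100 + j813 → |·| = √(100²+813²) = √670969 ≈ 819.13, ∠ = arctan(813/100) ≈ 82.99°
pole (s+1000): 1000 + j813 → |·| = √(1000²+813²) = √1660969 ≈ 1288.8, ∠ = arctan(813/1000) ≈ 39.11°
pole at origin: |s| = 813, ∠ = 90.00° (in denominator)
∠L = 178.17° − 212.10° = -33.93°

-33.9°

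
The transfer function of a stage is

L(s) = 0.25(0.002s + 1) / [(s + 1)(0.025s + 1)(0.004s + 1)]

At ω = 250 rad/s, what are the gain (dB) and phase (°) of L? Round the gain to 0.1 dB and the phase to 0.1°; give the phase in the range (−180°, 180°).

-78.1 dB, 170.9°

At ω = 250 rad/s:
zero (1 + j250·0.002) = 1 + j0.5 → |·| ≈ 1.118, ∠ ≈ 26.57°
pole (1 + j250·1) = 1 + j250 → |·| ≈ 250, ∠ ≈ 89.77°
pole (1 + j250·0.025) = 1 + j6.25 → |·| ≈ 6.3295, ∠ ≈ 80.91°
pole (1 + j250·0.004) = 1 + j1 → |·| ≈ 1.4142, ∠ ≈ 45.00°
|L| = 0.25 · 1.118 / (250 · 6.3295 · 1.4142) ≈ 0.0001249
Gain = 20 log₁₀(0.0001249) ≈ -78.07 dB
∠L = (26.57°) − (89.77° + 80.91° + 45.00°) = -189.11° ≡ 170.89° (principal value)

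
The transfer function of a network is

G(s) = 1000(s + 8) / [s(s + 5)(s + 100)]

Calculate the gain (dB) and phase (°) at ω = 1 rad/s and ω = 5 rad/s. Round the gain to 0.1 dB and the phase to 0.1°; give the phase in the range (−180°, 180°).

At s = jω = j1:
zero (s+8): 8 + j1 → |·| = √(8²+1²) = √65 ≈ 8.0623, ∠ = arctan(1/8) ≈ 7.13°
pole (s+5): 5 + j1 → |·| = √(5²+1²) = √26 ≈ 5.099, ∠ = arctan(1/5) ≈ 11.31°
pole (s+100): 100 + j1 → |·| = √(100²+1²) = √10001 ≈ 100, ∠ = arctan(1/100) ≈ 0.57°
pole at origin: |s| = 1, ∠ = 90.00° (in denominator)
|G| = 1000 · 8.0623 / 509.9 ≈ 15.812
Gain = 20 log₁₀(15.812) ≈ 23.98 dB
∠G = 7.13° − 101.88° = -94.75°

At s = jω = j5:
zero (s+8): 8 + j5 → |·| = √(8²+5²) = √89 ≈ 9.434, ∠ = arctan(5/8) ≈ 32.01°
pole (s+5): 5 + j5 → |·| = √(5²+5²) = √50 ≈ 7.0711, ∠ = arctan(5/5) ≈ 45.00°
pole (s+100): 100 + j5 → |·| = √(100²+5²) = √10025 ≈ 100.12, ∠ = arctan(5/100) ≈ 2.86°
pole at origin: |s| = 5, ∠ = 90.00° (in denominator)
|G| = 1000 · 9.434 / 3539.8 ≈ 2.6651
Gain = 20 log₁₀(2.6651) ≈ 8.51 dB
∠G = 32.01° − 137.86° = -105.85°

ω = 1: 24.0 dB, -94.8°; ω = 5: 8.5 dB, -105.9°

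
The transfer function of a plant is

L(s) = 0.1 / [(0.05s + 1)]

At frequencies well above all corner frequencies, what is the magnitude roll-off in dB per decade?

-20 dB/decade

Each pole contributes −20 dB/decade at high frequency; each zero contributes +20 dB/decade.
Net: 0 zero(s) − 1 pole(s) → -20 dB/decade.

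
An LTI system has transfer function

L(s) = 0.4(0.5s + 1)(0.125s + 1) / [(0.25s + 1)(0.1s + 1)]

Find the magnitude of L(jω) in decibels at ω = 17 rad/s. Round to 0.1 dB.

-0.6 dB

At ω = 17 rad/s:
zero (1 + j17·0.5) = 1 + j8.5 → |·| ≈ 8.5586, ∠ ≈ 83.29°
zero (1 + j17·0.125) = 1 + j2.125 → |·| ≈ 2.3485, ∠ ≈ 64.80°
pole (1 + j17·0.25) = 1 + j4.25 → |·| ≈ 4.3661, ∠ ≈ 76.76°
pole (1 + j17·0.1) = 1 + j1.7 → |·| ≈ 1.9723, ∠ ≈ 59.53°
|L| = 0.4 · 8.5586 · 2.3485 / (4.3661 · 1.9723) ≈ 0.93366
Gain = 20 log₁₀(0.93366) ≈ -0.60 dB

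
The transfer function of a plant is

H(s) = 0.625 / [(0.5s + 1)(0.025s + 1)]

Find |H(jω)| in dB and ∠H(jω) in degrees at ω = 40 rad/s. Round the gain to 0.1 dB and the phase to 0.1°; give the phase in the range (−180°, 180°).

At ω = 40 rad/s:
pole (1 + j40·0.5) = 1 + j20 → |·| ≈ 20.025, ∠ ≈ 87.14°
pole (1 + j40·0.025) = 1 + j1 → |·| ≈ 1.4142, ∠ ≈ 45.00°
|H| = 0.625 · 1 / (20.025 · 1.4142) ≈ 0.02207
Gain = 20 log₁₀(0.02207) ≈ -33.12 dB
∠H = (0°) − (87.14° + 45.00°) = -132.14°

-33.1 dB, -132.1°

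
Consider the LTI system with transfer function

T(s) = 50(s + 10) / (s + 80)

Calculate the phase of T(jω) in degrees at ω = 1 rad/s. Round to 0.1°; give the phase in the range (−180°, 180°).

5.0°

At s = jω = j1:
zero (s+10): 10 + j1 → |·| = √(10²+1²) = √101 ≈ 10.05, ∠ = arctan(1/10) ≈ 5.71°
pole (s+80): 80 + j1 → |·| = √(80²+1²) = √6401 ≈ 80.006, ∠ = arctan(1/80) ≈ 0.72°
∠T = 5.71° − 0.72° = 4.99°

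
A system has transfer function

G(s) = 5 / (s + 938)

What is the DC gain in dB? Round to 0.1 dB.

G(0) = 5 / 938 ≈ 0.0053305
20 log₁₀(0.0053305) ≈ -45.46 dB

-45.5 dB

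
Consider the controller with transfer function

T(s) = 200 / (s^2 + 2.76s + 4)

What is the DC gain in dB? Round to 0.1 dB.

T(0) = 200 / 4 = 50
20 log₁₀(50) ≈ 33.98 dB

34.0 dB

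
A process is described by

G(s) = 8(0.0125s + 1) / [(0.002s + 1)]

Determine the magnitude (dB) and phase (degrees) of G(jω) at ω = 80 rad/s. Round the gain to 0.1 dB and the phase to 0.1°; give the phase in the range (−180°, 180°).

21.0 dB, 35.9°

At ω = 80 rad/s:
zero (1 + j80·0.0125) = 1 + j1 → |·| ≈ 1.4142, ∠ ≈ 45.00°
pole (1 + j80·0.002) = 1 + j0.16 → |·| ≈ 1.0127, ∠ ≈ 9.09°
|G| = 8 · 1.4142 / (1.0127) ≈ 11.172
Gain = 20 log₁₀(11.172) ≈ 20.96 dB
∠G = (45.00°) − (9.09°) = 35.91°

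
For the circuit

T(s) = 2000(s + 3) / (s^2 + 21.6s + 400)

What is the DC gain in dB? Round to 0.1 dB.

23.5 dB

T(0) = 2000·3 / 400 = 15
20 log₁₀(15) ≈ 23.52 dB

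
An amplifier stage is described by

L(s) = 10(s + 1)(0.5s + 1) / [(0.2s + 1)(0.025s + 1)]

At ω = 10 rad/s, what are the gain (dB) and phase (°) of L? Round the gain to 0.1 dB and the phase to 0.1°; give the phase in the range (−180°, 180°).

At ω = 10 rad/s:
zero (1 + j10·1) = 1 + j10 → |·| ≈ 10.05, ∠ ≈ 84.29°
zero (1 + j10·0.5) = 1 + j5 → |·| ≈ 5.099, ∠ ≈ 78.69°
pole (1 + j10·0.2) = 1 + j2 → |·| ≈ 2.2361, ∠ ≈ 63.43°
pole (1 + j10·0.025) = 1 + j0.25 → |·| ≈ 1.0308, ∠ ≈ 14.04°
|L| = 10 · 10.05 · 5.099 / (2.2361 · 1.0308) ≈ 222.32
Gain = 20 log₁₀(222.32) ≈ 46.94 dB
∠L = (84.29° + 78.69°) − (63.43° + 14.04°) = 85.51°

46.9 dB, 85.5°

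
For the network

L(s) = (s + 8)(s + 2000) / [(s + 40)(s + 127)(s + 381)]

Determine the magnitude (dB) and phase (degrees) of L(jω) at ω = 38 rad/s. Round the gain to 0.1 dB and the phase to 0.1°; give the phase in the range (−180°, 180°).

At s = jω = j38:
zero (s+8): 8 + j38 → |·| = √(8²+38²) = √1508 ≈ 38.833, ∠ = arctan(38/8) ≈ 78.11°
zero (s+2000): 2000 + j38 → |·| = √(2000²+38²) = √4001444 ≈ 2000.4, ∠ = arctan(38/2000) ≈ 1.09°
pole (s+40): 40 + j38 → |·| = √(40²+38²) = √3044 ≈ 55.172, ∠ = arctan(38/40) ≈ 43.53°
pole (s+127): 127 + j38 → |·| = √(127²+38²) = √17573 ≈ 132.56, ∠ = arctan(38/127) ≈ 16.66°
pole (s+381): 381 + j38 → |·| = √(381²+38²) = √146605 ≈ 382.89, ∠ = arctan(38/381) ≈ 5.70°
|L| = 1 · 77682 / 2.8003e+06 ≈ 0.027741
Gain = 20 log₁₀(0.027741) ≈ -31.14 dB
∠L = 79.20° − 65.89° = 13.31°

-31.1 dB, 13.3°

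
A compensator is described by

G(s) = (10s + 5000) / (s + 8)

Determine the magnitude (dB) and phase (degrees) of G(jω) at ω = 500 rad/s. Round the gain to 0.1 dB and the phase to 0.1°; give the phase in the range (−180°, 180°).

23.0 dB, -44.1°

Substitute s = j500:
Numerator: 10(j500) + 5000 = 5000 + j5000
Denominator: (j500) + 8 = 8 + j500
|N| = √(5000² + 5000²) ≈ 7071.1, ∠N ≈ 45.00°
|D| = √(8² + 500²) ≈ 500.06, ∠D ≈ 89.08°
|G| = 7071.1 / 500.06 ≈ 14.141
Gain = 20 log₁₀(14.141) ≈ 23.01 dB
∠G = 45.00° − 89.08° = -44.08°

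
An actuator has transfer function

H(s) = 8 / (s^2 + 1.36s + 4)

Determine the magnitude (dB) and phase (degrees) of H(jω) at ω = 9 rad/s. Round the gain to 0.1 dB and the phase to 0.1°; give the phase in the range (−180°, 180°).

At s = jω = j9:
quadratic: (j9)² + 1.36·j9 + 4 = -77 + j12.24 → |·| ≈ 77.967, ∠ ≈ 170.97°
|H| = 8 / 77.967 ≈ 0.10261
Gain = 20 log₁₀(0.10261) ≈ -19.78 dB
∠H = 0.00° − 170.97° = -170.97°

-19.8 dB, -171.0°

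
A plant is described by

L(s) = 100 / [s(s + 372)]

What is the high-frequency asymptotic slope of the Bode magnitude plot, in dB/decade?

-40 dB/decade

Each pole contributes −20 dB/decade at high frequency; each zero contributes +20 dB/decade.
Net: 0 zero(s) − 2 pole(s) → -40 dB/decade.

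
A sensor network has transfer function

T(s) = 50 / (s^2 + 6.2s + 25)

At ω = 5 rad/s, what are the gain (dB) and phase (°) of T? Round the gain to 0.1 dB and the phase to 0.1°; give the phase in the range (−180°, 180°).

At s = jω = j5:
quadratic: (j5)² + 6.2·j5 + 25 = 0 + j31 → |·| ≈ 31, ∠ ≈ 90.00°
|T| = 50 / 31 ≈ 1.6129
Gain = 20 log₁₀(1.6129) ≈ 4.15 dB
∠T = 0.00° − 90.00° = -90.00°

4.2 dB, -90.0°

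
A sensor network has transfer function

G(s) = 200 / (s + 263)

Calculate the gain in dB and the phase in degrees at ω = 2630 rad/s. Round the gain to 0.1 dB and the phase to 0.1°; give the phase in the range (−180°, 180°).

-22.4 dB, -84.3°

At s = jω = j2630:
pole (s+263): 263 + j2630 → |·| = √(263²+2630²) = √6986069 ≈ 2643.1, ∠ = arctan(2630/263) ≈ 84.29°
|G| = 200 / 2643.1 ≈ 0.075669
Gain = 20 log₁₀(0.075669) ≈ -22.42 dB
∠G = 0.00° − 84.29° = -84.29°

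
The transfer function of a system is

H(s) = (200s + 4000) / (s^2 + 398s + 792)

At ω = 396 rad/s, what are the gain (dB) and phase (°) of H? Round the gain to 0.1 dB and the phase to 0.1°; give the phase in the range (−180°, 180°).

Substitute s = j396:
Numerator: 200(j396) + 4000 = 4000 + j79200
Denominator: (j396)^2 + 398(j396) + 792 = -156024 + j157608
|N| = √(4000² + 79200²) ≈ 79301, ∠N ≈ 87.11°
|D| = √(156024² + 157608²) ≈ 2.2177e+05, ∠D ≈ 134.71°
|H| = 79301 / 2.2177e+05 ≈ 0.35758
Gain = 20 log₁₀(0.35758) ≈ -8.93 dB
∠H = 87.11° − 134.71° = -47.60°

-8.9 dB, -47.6°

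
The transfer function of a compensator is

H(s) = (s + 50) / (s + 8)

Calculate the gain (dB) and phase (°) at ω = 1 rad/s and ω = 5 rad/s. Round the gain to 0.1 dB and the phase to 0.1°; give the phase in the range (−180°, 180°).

At s = jω = j1:
zero (s+50): 50 + j1 → |·| = √(50²+1²) = √2501 ≈ 50.01, ∠ = arctan(1/50) ≈ 1.15°
pole (s+8): 8 + j1 → |·| = √(8²+1²) = √65 ≈ 8.0623, ∠ = arctan(1/8) ≈ 7.13°
|H| = 1 · 50.01 / 8.0623 ≈ 6.2029
Gain = 20 log₁₀(6.2029) ≈ 15.85 dB
∠H = 1.15° − 7.13° = -5.98°

At s = jω = j5:
zero (s+50): 50 + j5 → |·| = √(50²+5²) = √2525 ≈ 50.249, ∠ = arctan(5/50) ≈ 5.71°
pole (s+8): 8 + j5 → |·| = √(8²+5²) = √89 ≈ 9.434, ∠ = arctan(5/8) ≈ 32.01°
|H| = 1 · 50.249 / 9.434 ≈ 5.3264
Gain = 20 log₁₀(5.3264) ≈ 14.53 dB
∠H = 5.71° − 32.01° = -26.30°

ω = 1: 15.9 dB, -6.0°; ω = 5: 14.5 dB, -26.3°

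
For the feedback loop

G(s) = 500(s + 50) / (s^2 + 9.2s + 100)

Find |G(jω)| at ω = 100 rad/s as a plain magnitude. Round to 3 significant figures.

5.62

At s = jω = j100:
zero (s+50): 50 + j100 → |·| = √(50²+100²) = √12500 ≈ 111.8, ∠ = arctan(100/50) ≈ 63.43°
quadratic: (j100)² + 9.2·j100 + 100 = -9900 + j920 → |·| ≈ 9942.7, ∠ ≈ 174.69°
|G| = 500 · 111.8 / 9942.7 ≈ 5.6222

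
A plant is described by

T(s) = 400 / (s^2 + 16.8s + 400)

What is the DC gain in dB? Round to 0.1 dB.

0.0 dB

T(0) = 400 / 400 = 1
20 log₁₀(1) ≈ 0.00 dB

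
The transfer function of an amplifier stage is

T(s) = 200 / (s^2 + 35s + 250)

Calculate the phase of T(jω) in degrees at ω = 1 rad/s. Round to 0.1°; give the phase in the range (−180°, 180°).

Substitute s = j1:
Numerator: 200 = 200 + j0
Denominator: (j1)^2 + 35(j1) + 250 = 249 + j35
|N| = √(200² + 0²) ≈ 200, ∠N ≈ 0.00°
|D| = √(249² + 35²) ≈ 251.45, ∠D ≈ 8.00°
∠T = 0.00° − 8.00° = -8.00°

-8.0°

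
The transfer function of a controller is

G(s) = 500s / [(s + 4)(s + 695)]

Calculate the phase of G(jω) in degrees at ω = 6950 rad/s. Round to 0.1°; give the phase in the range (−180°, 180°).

-84.3°

At s = jω = j6950:
zero at origin: s = j6950 → |·| = 6950, ∠ = 90.00°
pole (s+4): 4 + j6950 → |·| = √(4²+6950²) = √48302516 ≈ 6950, ∠ = arctan(6950/4) ≈ 89.97°
pole (s+695): 695 + j6950 → |·| = √(695²+6950²) = √48785525 ≈ 6984.7, ∠ = arctan(6950/695) ≈ 84.29°
∠G = 90.00° − 174.26° = -84.26°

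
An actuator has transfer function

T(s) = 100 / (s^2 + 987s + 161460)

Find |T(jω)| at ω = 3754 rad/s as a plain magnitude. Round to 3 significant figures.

Substitute s = j3754:
Numerator: 100 = 100 + j0
Denominator: (j3754)^2 + 987(j3754) + 161460 = -13931056 + j3705198
|N| = √(100² + 0²) ≈ 100, ∠N ≈ 0.00°
|D| = √(13931056² + 3705198²) ≈ 1.4415e+07, ∠D ≈ 165.11°
|T| = 100 / 1.4415e+07 ≈ 6.9372e-06

6.94e-06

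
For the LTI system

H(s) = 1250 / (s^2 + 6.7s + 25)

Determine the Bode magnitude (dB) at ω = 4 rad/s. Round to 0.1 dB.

At s = jω = j4:
quadratic: (j4)² + 6.7·j4 + 25 = 9 + j26.8 → |·| ≈ 28.271, ∠ ≈ 71.44°
|H| = 1250 / 28.271 ≈ 44.215
Gain = 20 log₁₀(44.215) ≈ 32.91 dB

32.9 dB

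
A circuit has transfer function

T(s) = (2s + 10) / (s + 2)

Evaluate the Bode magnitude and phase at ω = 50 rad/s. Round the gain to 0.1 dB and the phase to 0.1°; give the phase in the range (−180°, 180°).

6.1 dB, -3.4°

Substitute s = j50:
Numerator: 2(j50) + 10 = 10 + j100
Denominator: (j50) + 2 = 2 + j50
|N| = √(10² + 100²) ≈ 100.5, ∠N ≈ 84.29°
|D| = √(2² + 50²) ≈ 50.04, ∠D ≈ 87.71°
|T| = 100.5 / 50.04 ≈ 2.0084
Gain = 20 log₁₀(2.0084) ≈ 6.06 dB
∠T = 84.29° − 87.71° = -3.42°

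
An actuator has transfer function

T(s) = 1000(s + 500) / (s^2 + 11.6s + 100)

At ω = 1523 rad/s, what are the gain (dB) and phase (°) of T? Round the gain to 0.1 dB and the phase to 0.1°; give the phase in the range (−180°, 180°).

-3.2 dB, -107.7°

At s = jω = j1523:
zero (s+500): 500 + j1523 → |·| = √(500²+1523²) = √2569529 ≈ 1603, ∠ = arctan(1523/500) ≈ 71.83°
quadratic: (j1523)² + 11.6·j1523 + 100 = -2319429 + j17666.8 → |·| ≈ 2.3195e+06, ∠ ≈ 179.56°
|T| = 1000 · 1603 / 2.3195e+06 ≈ 0.6911
Gain = 20 log₁₀(0.6911) ≈ -3.21 dB
∠T = 71.83° − 179.56° = -107.73°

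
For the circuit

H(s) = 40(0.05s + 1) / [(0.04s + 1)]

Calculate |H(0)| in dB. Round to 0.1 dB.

32.0 dB

H(0) = 40 · 1 / 1 = 40
20 log₁₀(40) ≈ 32.04 dB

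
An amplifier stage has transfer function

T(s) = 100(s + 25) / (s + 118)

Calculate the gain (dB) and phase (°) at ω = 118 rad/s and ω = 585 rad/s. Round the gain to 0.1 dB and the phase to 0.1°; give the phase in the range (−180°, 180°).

ω = 118: 37.2 dB, 33.0°; ω = 585: 39.8 dB, 9.0°

At s = jω = j118:
zero (s+25): 25 + j118 → |·| = √(25²+118²) = √14549 ≈ 120.62, ∠ = arctan(118/25) ≈ 78.04°
pole (s+118): 118 + j118 → |·| = √(118²+118²) = √27848 ≈ 166.88, ∠ = arctan(118/118) ≈ 45.00°
|T| = 100 · 120.62 / 166.88 ≈ 72.279
Gain = 20 log₁₀(72.279) ≈ 37.18 dB
∠T = 78.04° − 45.00° = 33.04°

At s = jω = j585:
zero (s+25): 25 + j585 → |·| = √(25²+585²) = √342850 ≈ 585.53, ∠ = arctan(585/25) ≈ 87.55°
pole (s+118): 118 + j585 → |·| = √(118²+585²) = √356149 ≈ 596.78, ∠ = arctan(585/118) ≈ 78.60°
|T| = 100 · 585.53 / 596.78 ≈ 98.115
Gain = 20 log₁₀(98.115) ≈ 39.83 dB
∠T = 87.55° − 78.60° = 8.95°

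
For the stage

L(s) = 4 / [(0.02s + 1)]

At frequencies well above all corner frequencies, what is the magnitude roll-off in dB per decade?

-20 dB/decade

Each pole contributes −20 dB/decade at high frequency; each zero contributes +20 dB/decade.
Net: 0 zero(s) − 1 pole(s) → -20 dB/decade.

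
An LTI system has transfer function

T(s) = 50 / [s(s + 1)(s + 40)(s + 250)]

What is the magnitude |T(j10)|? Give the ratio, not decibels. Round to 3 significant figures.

At s = jω = j10:
pole (s+1): 1 + j10 → |·| = √(1²+10²) = √101 ≈ 10.05, ∠ = arctan(10/1) ≈ 84.29°
pole (s+40): 40 + j10 → |·| = √(40²+10²) = √1700 ≈ 41.231, ∠ = arctan(10/40) ≈ 14.04°
pole (s+250): 250 + j10 → |·| = √(250²+10²) = √62600 ≈ 250.2, ∠ = arctan(10/250) ≈ 2.29°
pole at origin: |s| = 10, ∠ = 90.00° (in denominator)
|T| = 50 / 1.0368e+06 ≈ 4.8225e-05

4.82e-05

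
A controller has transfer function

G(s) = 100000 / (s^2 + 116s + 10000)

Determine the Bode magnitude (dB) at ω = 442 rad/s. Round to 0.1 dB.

At s = jω = j442:
quadratic: (j442)² + 116·j442 + 10000 = -185364 + j51272 → |·| ≈ 1.9232e+05, ∠ ≈ 164.54°
|G| = 100000 / 1.9232e+05 ≈ 0.51997
Gain = 20 log₁₀(0.51997) ≈ -5.68 dB

-5.7 dB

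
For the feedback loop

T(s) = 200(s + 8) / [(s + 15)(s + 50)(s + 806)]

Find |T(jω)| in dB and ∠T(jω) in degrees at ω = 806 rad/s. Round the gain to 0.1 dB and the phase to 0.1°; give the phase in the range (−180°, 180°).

-73.3 dB, -131.0°

At s = jω = j806:
zero (s+8): 8 + j806 → |·| = √(8²+806²) = √649700 ≈ 806.04, ∠ = arctan(806/8) ≈ 89.43°
pole (s+15): 15 + j806 → |·| = √(15²+806²) = √649861 ≈ 806.14, ∠ = arctan(806/15) ≈ 88.93°
pole (s+50): 50 + j806 → |·| = √(50²+806²) = √652136 ≈ 807.55, ∠ = arctan(806/50) ≈ 86.45°
pole (s+806): 806 + j806 → |·| = √(806²+806²) = √1299272 ≈ 1139.9, ∠ = arctan(806/806) ≈ 45.00°
|T| = 200 · 806.04 / 7.4207e+08 ≈ 0.00021724
Gain = 20 log₁₀(0.00021724) ≈ -73.26 dB
∠T = 89.43° − 220.38° = -130.95°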